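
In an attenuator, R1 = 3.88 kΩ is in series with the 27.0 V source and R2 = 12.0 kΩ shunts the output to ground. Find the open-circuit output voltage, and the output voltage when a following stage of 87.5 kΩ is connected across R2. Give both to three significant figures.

Open-circuit: V = 27.0 × 12.0/(3.88 + 12.0) = 20.4 V.
With the load, R2 becomes R2‖R_L = 10.55 kΩ, so V = 27.0 × 10.55/14.43 = 19.7 V.

Unloaded: 20.4 V; loaded: 19.7 V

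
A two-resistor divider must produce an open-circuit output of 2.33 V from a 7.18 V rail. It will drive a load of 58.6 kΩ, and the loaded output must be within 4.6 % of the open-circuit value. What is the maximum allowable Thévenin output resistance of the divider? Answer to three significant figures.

R_th ≤ 2.83 kΩ

Loading drop = R_th/(R_th + R_L) ≤ 0.0460, so R_th ≤ R_L · ε/(1−ε) = 58.6 kΩ × 0.0460/0.9540 = 2.83 kΩ.
(Any R1, R2 with R2/(R1+R2) = 0.325 and R1‖R2 ≤ 2.83 kΩ will meet the spec.)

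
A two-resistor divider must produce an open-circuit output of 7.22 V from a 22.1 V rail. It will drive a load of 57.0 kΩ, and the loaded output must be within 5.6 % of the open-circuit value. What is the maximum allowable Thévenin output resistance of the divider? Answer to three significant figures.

Loading drop = R_th/(R_th + R_L) ≤ 0.0560, so R_th ≤ R_L · ε/(1−ε) = 57.0 kΩ × 0.0560/0.9440 = 3.38 kΩ.

R_th ≤ 3.38 kΩ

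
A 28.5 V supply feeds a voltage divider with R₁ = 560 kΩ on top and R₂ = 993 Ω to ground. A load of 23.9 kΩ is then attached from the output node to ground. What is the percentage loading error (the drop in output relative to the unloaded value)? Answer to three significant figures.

3.98 %

The divider's output (Thévenin) resistance is R₁‖R₂ = 991.2 Ω.
Fractional drop under load = R_th/(R_th + R_L) = 991.2 / (991.2 + 23900) = 0.03982.
So the output falls by 3.98 %.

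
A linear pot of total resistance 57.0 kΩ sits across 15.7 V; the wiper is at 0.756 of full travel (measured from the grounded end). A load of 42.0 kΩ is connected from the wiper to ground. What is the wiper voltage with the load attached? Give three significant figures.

V ≈ 9.49 V

The wiper splits the pot into (1−α)R = 13.91 kΩ above and αR = 43.09 kΩ below.
Lower section ‖ load = 21.27 kΩ.
V_wiper = 15.7 × 21.27/(13.91 + 21.27) = 9.49 V.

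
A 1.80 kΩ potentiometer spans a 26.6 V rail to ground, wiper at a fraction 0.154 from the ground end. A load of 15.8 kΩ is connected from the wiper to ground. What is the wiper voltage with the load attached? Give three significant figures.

The wiper splits the pot into (1−α)R = 1523 Ω above and αR = 277.2 Ω below.
Lower section ‖ load = 272.4 Ω.
V_wiper = 26.6 × 272.4/(1523 + 272.4) = 4.04 V.

V ≈ 4.04 V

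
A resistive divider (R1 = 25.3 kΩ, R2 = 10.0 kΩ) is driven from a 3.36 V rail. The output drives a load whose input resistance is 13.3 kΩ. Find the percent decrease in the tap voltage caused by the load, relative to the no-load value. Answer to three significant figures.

The divider's output (Thévenin) resistance is R1‖R2 = 7.167 kΩ.
Fractional drop under load = R_th/(R_th + R_L) = 7.167 / (7.167 + 13.3) = 0.3502.
So the output falls by 35.0 %.

35.0 %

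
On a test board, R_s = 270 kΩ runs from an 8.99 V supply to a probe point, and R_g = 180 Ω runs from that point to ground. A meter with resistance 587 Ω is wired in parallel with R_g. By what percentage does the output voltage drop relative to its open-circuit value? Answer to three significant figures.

23.5 %

The divider's output (Thévenin) resistance is R_s‖R_g = 179.9 Ω.
Fractional drop under load = R_th/(R_th + R_L) = 179.9 / (179.9 + 587) = 0.2346.
So the output falls by 23.5 %.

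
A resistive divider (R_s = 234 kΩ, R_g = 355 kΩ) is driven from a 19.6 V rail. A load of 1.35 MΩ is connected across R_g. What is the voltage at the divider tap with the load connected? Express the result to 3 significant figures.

The load sits in parallel with R_g: R_g‖R_L = (355 × 1350) / (355 + 1350) = 281.1 kΩ.
V_out = 19.6 × 281.1 / (234 + 281.1) = 19.6 × 281.1/515.1 = 10.7 V.

V_out ≈ 10.7 V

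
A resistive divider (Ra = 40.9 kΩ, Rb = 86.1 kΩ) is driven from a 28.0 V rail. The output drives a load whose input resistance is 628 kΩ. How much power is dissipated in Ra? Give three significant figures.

Total resistance from the source is Ra + (Rb‖R_L) = 116.6 kΩ, so I = 28.0/116.6 kΩ = 0.2401 mA.
P = I²·Ra = (0.2401 mA)² × 40.9 kΩ = 2.36 mW.

P ≈ 2.36 mW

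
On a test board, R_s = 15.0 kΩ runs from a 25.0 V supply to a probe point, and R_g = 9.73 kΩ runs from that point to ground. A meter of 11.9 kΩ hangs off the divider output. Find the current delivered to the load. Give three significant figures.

I_L ≈ 0.553 mA

R_g‖R_L = 5.353 kΩ; V_out = 25.0 × 5.353/20.35 = 6.575 V.
I_L = V_out / R_L = 6.575 / 11.9 kΩ = 0.553 mA.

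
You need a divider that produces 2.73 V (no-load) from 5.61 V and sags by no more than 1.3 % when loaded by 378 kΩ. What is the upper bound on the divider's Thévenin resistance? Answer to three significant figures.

Loading drop = R_th/(R_th + R_L) ≤ 0.0130, so R_th ≤ R_L · ε/(1−ε) = 378 kΩ × 0.0130/0.9870 = 4.98 kΩ.

R_th ≤ 4.98 kΩ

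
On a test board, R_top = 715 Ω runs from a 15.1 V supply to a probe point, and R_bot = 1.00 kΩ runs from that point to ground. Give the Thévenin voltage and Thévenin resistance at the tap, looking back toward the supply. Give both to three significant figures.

V_th is the open-circuit tap voltage: 15.1 × 1000/(715 + 1000) = 8.80 V.
With the supply zeroed, R_top and R_bot appear in parallel from the tap: R_th = R_top‖R_bot = (715 × 1000)/1715 = 417 Ω.

V_th = 8.80 V, R_th = 417 Ω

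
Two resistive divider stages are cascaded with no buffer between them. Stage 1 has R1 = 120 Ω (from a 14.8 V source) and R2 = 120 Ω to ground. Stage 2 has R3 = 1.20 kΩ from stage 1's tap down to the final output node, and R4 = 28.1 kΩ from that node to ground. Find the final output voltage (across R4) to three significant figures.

V_out ≈ 7.08 V

Stage 2 presents R3+R4 = 29300 Ω as a load on stage 1's tap.
Stage 1's lower leg becomes R2‖(R3+R4) = 119.5 Ω, so V_mid = 14.8 × 119.5/239.5 = 7.385 V.
Stage 2 is itself unloaded: V_out = V_mid × R4/(R3+R4) = 7.385 × 28100/29300 = 7.08 V.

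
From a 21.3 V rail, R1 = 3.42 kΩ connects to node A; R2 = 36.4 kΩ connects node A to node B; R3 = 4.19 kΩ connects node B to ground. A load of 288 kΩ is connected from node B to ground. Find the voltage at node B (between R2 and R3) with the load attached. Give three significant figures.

V ≈ 2.00 V

At node B, R3 is in parallel with the load: R3‖R_L = 4.130 kΩ.
Below node A the resistance is R2 + (R3‖R_L) = 40.53 kΩ, so V_A = 21.3 × 40.53/43.95 = 19.64 V.
Then V_B = V_A × (R3‖R_L)/(R2 + R3‖R_L) = 19.64 × 4.130/40.53 = 2.00 V.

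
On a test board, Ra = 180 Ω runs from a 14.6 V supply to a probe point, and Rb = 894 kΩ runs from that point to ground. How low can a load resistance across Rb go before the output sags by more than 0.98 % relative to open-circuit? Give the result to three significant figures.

R_L(min) ≈ 18.2 kΩ

Output resistance R_th = Ra‖Rb = (180 × 894000)/894200 = 180.0 Ω.
The fractional drop is R_th/(R_th + R_L); requiring this ≤ 0.00980 gives R_L ≥ R_th(1/0.00980 − 1) = 180.0 × 101.0 = 18.2 kΩ.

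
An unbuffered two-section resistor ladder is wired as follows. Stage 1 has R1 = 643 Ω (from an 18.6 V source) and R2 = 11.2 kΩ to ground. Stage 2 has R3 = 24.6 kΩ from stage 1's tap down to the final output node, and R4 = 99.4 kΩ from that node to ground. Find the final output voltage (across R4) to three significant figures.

V_out ≈ 14.0 V

Stage 2 presents R3+R4 = 124000 Ω as a load on stage 1's tap.
Stage 1's lower leg becomes R2‖(R3+R4) = 10270 Ω, so V_mid = 18.6 × 10270/10920 = 17.50 V.
Stage 2 is itself unloaded: V_out = V_mid × R4/(R3+R4) = 17.50 × 99400/124000 = 14.0 V.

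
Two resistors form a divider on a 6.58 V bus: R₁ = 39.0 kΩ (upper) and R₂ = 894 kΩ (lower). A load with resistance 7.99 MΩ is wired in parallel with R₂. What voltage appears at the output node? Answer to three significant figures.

The load sits in parallel with R₂: R₂‖R_L = (894 × 7990) / (894 + 7990) = 804.0 kΩ.
V_out = 6.58 × 804.0 / (39.0 + 804.0) = 6.58 × 804.0/843.0 = 6.28 V.

V_out ≈ 6.28 V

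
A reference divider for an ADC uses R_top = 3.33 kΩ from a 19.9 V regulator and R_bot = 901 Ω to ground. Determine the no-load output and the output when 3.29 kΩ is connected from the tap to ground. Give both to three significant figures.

Unloaded: 4.24 V; loaded: 3.49 V

Open-circuit: V = 19.9 × 901/(3330 + 901) = 4.24 V.
With the load, R_bot becomes R_bot‖R_L = 707.3 Ω, so V = 19.9 × 707.3/4037 = 3.49 V.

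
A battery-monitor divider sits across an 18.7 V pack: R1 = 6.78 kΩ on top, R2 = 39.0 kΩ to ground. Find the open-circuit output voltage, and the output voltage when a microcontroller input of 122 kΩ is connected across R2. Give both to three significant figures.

Open-circuit: V = 18.7 × 39.0/(6.78 + 39.0) = 15.9 V.
With the load, R2 becomes R2‖R_L = 29.55 kΩ, so V = 18.7 × 29.55/36.33 = 15.2 V.

Unloaded: 15.9 V; loaded: 15.2 V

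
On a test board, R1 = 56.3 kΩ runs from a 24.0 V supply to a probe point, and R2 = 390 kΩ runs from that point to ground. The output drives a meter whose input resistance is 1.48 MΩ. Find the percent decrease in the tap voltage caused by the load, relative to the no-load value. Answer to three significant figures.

The divider's output (Thévenin) resistance is R1‖R2 = 49.20 kΩ.
Fractional drop under load = R_th/(R_th + R_L) = 49.20 / (49.20 + 1480) = 0.03217.
So the output falls by 3.22 %.

3.22 %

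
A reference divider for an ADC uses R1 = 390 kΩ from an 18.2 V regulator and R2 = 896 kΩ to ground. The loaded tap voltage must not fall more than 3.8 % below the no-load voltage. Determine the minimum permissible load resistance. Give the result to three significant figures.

R_L(min) ≈ 6.88 MΩ

Output resistance R_th = R1‖R2 = (390 × 896)/1286 = 271.7 kΩ.
The fractional drop is R_th/(R_th + R_L); requiring this ≤ 0.0380 gives R_L ≥ R_th(1/0.0380 − 1) = 271.7 × 25.32 = 6.88 MΩ.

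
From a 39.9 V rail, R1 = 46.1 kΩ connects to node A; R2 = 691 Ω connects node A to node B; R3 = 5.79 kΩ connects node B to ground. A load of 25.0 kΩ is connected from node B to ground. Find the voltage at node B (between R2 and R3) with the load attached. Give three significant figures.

At node B, R3 is in parallel with the load: R3‖R_L = 4701 Ω.
Below node A the resistance is R2 + (R3‖R_L) = 5392 Ω, so V_A = 39.9 × 5392/51490 = 4.178 V.
Then V_B = V_A × (R3‖R_L)/(R2 + R3‖R_L) = 4.178 × 4701/5392 = 3.64 V.

V ≈ 3.64 V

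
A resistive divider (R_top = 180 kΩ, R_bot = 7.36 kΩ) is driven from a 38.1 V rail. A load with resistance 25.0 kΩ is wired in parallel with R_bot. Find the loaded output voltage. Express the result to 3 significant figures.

The load sits in parallel with R_bot: R_bot‖R_L = (7.36 × 25.0) / (7.36 + 25.0) = 5.686 kΩ.
V_out = 38.1 × 5.686 / (180 + 5.686) = 38.1 × 5.686/185.7 = 1.17 V.
(Unloaded it would have been 1.50 V.)

V_out ≈ 1.17 V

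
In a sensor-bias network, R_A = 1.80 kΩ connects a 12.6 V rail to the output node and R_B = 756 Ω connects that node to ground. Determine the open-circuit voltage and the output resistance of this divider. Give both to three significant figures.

V_th = 3.73 V, R_th = 532 Ω

V_th is the open-circuit tap voltage: 12.6 × 756/(1800 + 756) = 3.73 V.
With the supply zeroed, R_A and R_B appear in parallel from the tap: R_th = R_A‖R_B = (1800 × 756)/2556 = 532 Ω.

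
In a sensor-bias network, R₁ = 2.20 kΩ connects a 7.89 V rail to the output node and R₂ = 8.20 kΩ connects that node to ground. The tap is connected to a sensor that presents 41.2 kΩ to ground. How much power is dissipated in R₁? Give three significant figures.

P ≈ 1.68 mW

Total resistance from the source is R₁ + (R₂‖R_L) = 9.039 kΩ, so I = 7.89/9.039 kΩ = 0.8729 mA.
P = I²·R₁ = (0.8729 mA)² × 2.20 kΩ = 1.68 mW.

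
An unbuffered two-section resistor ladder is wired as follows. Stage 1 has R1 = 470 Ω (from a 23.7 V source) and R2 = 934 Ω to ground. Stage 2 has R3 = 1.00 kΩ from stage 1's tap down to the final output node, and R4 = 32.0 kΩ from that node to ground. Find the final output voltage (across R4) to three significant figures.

V_out ≈ 15.1 V

Stage 2 presents R3+R4 = 33000 Ω as a load on stage 1's tap.
Stage 1's lower leg becomes R2‖(R3+R4) = 908.3 Ω, so V_mid = 23.7 × 908.3/1378 = 15.62 V.
Stage 2 is itself unloaded: V_out = V_mid × R4/(R3+R4) = 15.62 × 32000/33000 = 15.1 V.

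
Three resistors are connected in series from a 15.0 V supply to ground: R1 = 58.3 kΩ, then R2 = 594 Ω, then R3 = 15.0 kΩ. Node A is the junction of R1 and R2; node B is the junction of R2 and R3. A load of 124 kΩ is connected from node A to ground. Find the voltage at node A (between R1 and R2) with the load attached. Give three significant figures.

Below node A the series string R2+R3 = 15590 Ω sits in parallel with the 124000 Ω load: 13850 Ω.
V_A = 15.0 × 13850/(58300 + 13850) = 2.88 V.

V ≈ 2.88 V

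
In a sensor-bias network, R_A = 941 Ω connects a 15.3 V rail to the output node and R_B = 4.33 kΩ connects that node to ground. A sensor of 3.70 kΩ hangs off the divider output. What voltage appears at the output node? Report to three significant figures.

The load sits in parallel with R_B: R_B‖R_L = (4330 × 3700) / (4330 + 3700) = 1995 Ω.
V_out = 15.3 × 1995 / (941 + 1995) = 15.3 × 1995/2936 = 10.4 V.

V_out ≈ 10.4 V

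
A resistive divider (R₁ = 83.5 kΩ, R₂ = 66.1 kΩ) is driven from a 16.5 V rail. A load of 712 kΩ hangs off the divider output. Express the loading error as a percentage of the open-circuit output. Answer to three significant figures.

4.93 %

The divider's output (Thévenin) resistance is R₁‖R₂ = 36.89 kΩ.
Fractional drop under load = R_th/(R_th + R_L) = 36.89 / (36.89 + 712) = 0.04926.
So the output falls by 4.93 %.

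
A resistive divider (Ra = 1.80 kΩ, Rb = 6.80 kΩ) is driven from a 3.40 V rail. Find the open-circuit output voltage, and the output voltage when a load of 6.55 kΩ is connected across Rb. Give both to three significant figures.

Open-circuit: V = 3.40 × 6.80/(1.80 + 6.80) = 2.69 V.
With the load, Rb becomes Rb‖R_L = 3.336 kΩ, so V = 3.40 × 3.336/5.136 = 2.21 V.

Unloaded: 2.69 V; loaded: 2.21 V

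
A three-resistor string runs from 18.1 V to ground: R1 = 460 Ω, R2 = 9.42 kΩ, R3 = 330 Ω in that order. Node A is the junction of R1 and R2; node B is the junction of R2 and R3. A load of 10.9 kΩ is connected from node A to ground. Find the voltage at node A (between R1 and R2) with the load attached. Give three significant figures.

Below node A the series string R2+R3 = 9750 Ω sits in parallel with the 10900 Ω load: 5146 Ω.
V_A = 18.1 × 5146/(460 + 5146) = 16.6 V.

V ≈ 16.6 V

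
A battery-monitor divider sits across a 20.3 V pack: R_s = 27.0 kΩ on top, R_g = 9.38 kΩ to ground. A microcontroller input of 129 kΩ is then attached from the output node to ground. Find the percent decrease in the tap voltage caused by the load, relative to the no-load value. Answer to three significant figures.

The divider's output (Thévenin) resistance is R_s‖R_g = 6.962 kΩ.
Fractional drop under load = R_th/(R_th + R_L) = 6.962 / (6.962 + 129) = 0.05120.
So the output falls by 5.12 %.

5.12 %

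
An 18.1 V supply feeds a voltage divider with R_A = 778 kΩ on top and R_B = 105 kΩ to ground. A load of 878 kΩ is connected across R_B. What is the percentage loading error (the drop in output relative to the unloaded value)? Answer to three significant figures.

Unloaded V = 18.1 × 105/883.0 = 2.1523 V.
Loaded: R_B‖R_L = 93.78 kΩ, giving V = 18.1 × 93.78/871.8 = 1.9472 V.
Drop = (2.1523 − 1.9472) / 2.1523 = 9.53 %.

9.53 %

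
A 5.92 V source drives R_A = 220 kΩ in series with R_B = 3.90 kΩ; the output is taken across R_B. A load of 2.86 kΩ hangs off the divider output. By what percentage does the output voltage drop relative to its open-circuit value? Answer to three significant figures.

Unloaded V = 5.92 × 3.90/223.9 = 0.1031 V.
Loaded: R_B‖R_L = 1.650 kΩ, giving V = 5.92 × 1.650/221.7 = 0.04407 V.
Drop = (0.1031 − 0.04407) / 0.1031 = 57.3 %.

57.3 %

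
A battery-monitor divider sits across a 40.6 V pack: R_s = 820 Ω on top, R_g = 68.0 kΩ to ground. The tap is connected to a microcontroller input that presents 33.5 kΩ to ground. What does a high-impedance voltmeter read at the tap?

V_out ≈ 39.2 V

The load sits in parallel with R_g: R_g‖R_L = (68000 × 33500) / (68000 + 33500) = 22440 Ω.
V_out = 40.6 × 22440 / (820 + 22440) = 40.6 × 22440/23260 = 39.2 V.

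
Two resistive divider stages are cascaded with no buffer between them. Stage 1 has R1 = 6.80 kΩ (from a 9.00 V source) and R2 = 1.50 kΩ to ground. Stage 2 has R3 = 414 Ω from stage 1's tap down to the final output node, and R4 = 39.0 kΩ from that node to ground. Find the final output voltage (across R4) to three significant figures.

Stage 2 presents R3+R4 = 39410 Ω as a load on stage 1's tap.
Stage 1's lower leg becomes R2‖(R3+R4) = 1445 Ω, so V_mid = 9.00 × 1445/8245 = 1.577 V.
Stage 2 is itself unloaded: V_out = V_mid × R4/(R3+R4) = 1.577 × 39000/39410 = 1.56 V.

V_out ≈ 1.56 V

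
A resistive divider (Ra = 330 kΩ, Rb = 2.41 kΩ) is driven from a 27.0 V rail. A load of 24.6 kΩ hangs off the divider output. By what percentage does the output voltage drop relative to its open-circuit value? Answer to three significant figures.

The divider's output (Thévenin) resistance is Ra‖Rb = 2.393 kΩ.
Fractional drop under load = R_th/(R_th + R_L) = 2.393 / (2.393 + 24.6) = 0.08864.
So the output falls by 8.86 %.

8.86 %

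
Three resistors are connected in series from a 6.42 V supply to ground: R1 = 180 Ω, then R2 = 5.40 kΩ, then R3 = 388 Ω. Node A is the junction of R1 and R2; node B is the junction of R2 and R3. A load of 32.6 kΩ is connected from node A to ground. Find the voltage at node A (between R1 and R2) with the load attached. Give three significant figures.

Below node A the series string R2+R3 = 5788 Ω sits in parallel with the 32600 Ω load: 4915 Ω.
V_A = 6.42 × 4915/(180 + 4915) = 6.19 V.

V ≈ 6.19 V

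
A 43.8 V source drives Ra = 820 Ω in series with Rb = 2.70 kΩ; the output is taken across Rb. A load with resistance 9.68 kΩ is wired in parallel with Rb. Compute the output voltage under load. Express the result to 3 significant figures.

The load sits in parallel with Rb: Rb‖R_L = (2700 × 9680) / (2700 + 9680) = 2111 Ω.
V_out = 43.8 × 2111 / (820 + 2111) = 43.8 × 2111/2931 = 31.5 V.
(Unloaded it would have been 33.6 V.)

V_out ≈ 31.5 V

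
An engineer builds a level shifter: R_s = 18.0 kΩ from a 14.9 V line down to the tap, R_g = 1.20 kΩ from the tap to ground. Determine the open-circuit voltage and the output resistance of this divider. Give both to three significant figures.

V_th is the open-circuit tap voltage: 14.9 × 1.20/(18.0 + 1.20) = 0.931 V.
With the supply zeroed, R_s and R_g appear in parallel from the tap: R_th = R_s‖R_g = (18.0 × 1.20)/19.20 = 1.12 kΩ.

V_th = 0.931 V, R_th = 1.12 kΩ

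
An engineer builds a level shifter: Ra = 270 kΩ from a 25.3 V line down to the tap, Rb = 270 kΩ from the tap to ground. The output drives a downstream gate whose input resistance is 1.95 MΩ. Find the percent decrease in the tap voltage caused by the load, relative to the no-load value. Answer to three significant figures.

The divider's output (Thévenin) resistance is Ra‖Rb = 135.0 kΩ.
Fractional drop under load = R_th/(R_th + R_L) = 135.0 / (135.0 + 1950) = 0.06475.
So the output falls by 6.47 %.

6.47 %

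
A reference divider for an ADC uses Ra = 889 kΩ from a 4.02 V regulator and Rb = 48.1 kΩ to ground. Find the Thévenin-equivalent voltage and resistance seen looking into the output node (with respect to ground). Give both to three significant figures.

V_th = 0.206 V, R_th = 45.6 kΩ

V_th is the open-circuit tap voltage: 4.02 × 48.1/(889 + 48.1) = 0.206 V.
With the supply zeroed, Ra and Rb appear in parallel from the tap: R_th = Ra‖Rb = (889 × 48.1)/937.1 = 45.6 kΩ.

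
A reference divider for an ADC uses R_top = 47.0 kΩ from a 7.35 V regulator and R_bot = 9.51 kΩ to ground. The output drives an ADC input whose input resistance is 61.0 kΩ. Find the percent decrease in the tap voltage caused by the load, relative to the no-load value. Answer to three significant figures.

11.5 %

The divider's output (Thévenin) resistance is R_top‖R_bot = 7.910 kΩ.
Fractional drop under load = R_th/(R_th + R_L) = 7.910 / (7.910 + 61.0) = 0.1148.
So the output falls by 11.5 %.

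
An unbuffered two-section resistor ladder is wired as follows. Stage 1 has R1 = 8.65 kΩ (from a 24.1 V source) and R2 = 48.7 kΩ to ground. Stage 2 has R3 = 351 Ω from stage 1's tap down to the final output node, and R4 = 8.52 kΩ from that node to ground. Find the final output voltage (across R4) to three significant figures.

Stage 2 presents R3+R4 = 8871 Ω as a load on stage 1's tap.
Stage 1's lower leg becomes R2‖(R3+R4) = 7504 Ω, so V_mid = 24.1 × 7504/16150 = 11.20 V.
Stage 2 is itself unloaded: V_out = V_mid × R4/(R3+R4) = 11.20 × 8520/8871 = 10.8 V.

V_out ≈ 10.8 V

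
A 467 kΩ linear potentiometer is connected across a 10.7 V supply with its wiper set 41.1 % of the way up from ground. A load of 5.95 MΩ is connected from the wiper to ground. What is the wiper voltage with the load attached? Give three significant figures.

V ≈ 4.32 V

The wiper splits the pot into (1−α)R = 275.1 kΩ above and αR = 191.9 kΩ below.
Lower section ‖ load = 185.9 kΩ.
V_wiper = 10.7 × 185.9/(275.1 + 185.9) = 4.32 V.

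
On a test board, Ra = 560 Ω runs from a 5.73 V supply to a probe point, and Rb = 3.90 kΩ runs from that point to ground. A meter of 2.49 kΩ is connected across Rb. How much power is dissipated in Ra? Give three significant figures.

Total resistance from the source is Ra + (Rb‖R_L) = 2080 Ω, so I = 5.73/2080 Ω = 2.755 mA.
P = I²·Ra = (2.755 mA)² × 560 Ω = 4.25 mW.

P ≈ 4.25 mW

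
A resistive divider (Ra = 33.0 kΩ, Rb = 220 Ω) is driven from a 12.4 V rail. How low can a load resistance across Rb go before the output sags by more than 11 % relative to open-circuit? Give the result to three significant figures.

Output resistance R_th = Ra‖Rb = (33000 × 220)/33220 = 218.5 Ω.
The fractional drop is R_th/(R_th + R_L); requiring this ≤ 0.110 gives R_L ≥ R_th(1/0.110 − 1) = 218.5 × 8.091 = 1.77 kΩ.

R_L(min) ≈ 1.77 kΩ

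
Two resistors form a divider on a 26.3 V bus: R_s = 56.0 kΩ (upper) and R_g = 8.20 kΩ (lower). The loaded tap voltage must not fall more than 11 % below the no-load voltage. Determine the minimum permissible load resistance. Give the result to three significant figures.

Output resistance R_th = R_s‖R_g = (56.0 × 8.20)/64.20 = 7.153 kΩ.
The fractional drop is R_th/(R_th + R_L); requiring this ≤ 0.110 gives R_L ≥ R_th(1/0.110 − 1) = 7.153 × 8.091 = 57.9 kΩ.

R_L(min) ≈ 57.9 kΩ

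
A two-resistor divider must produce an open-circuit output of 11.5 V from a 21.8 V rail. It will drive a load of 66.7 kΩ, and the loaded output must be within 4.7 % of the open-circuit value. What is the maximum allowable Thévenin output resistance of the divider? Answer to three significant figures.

R_th ≤ 3.29 kΩ

Loading drop = R_th/(R_th + R_L) ≤ 0.0470, so R_th ≤ R_L · ε/(1−ε) = 66.7 kΩ × 0.0470/0.9530 = 3.29 kΩ.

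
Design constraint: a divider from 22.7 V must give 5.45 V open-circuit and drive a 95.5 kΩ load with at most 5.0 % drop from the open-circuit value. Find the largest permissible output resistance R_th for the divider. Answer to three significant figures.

Loading drop = R_th/(R_th + R_L) ≤ 0.0500, so R_th ≤ R_L · ε/(1−ε) = 95.5 kΩ × 0.0500/0.9500 = 5.03 kΩ.

R_th ≤ 5.03 kΩ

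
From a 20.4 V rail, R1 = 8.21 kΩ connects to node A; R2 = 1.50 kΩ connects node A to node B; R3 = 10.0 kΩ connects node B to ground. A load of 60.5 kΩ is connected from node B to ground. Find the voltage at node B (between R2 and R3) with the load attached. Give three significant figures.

At node B, R3 is in parallel with the load: R3‖R_L = 8.582 kΩ.
Below node A the resistance is R2 + (R3‖R_L) = 10.08 kΩ, so V_A = 20.4 × 10.08/18.29 = 11.24 V.
Then V_B = V_A × (R3‖R_L)/(R2 + R3‖R_L) = 11.24 × 8.582/10.08 = 9.57 V.

V ≈ 9.57 V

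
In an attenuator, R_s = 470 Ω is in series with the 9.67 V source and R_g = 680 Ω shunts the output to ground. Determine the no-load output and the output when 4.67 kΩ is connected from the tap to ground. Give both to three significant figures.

Unloaded: 5.72 V; loaded: 5.40 V

Open-circuit: V = 9.67 × 680/(470 + 680) = 5.72 V.
With the load, R_g becomes R_g‖R_L = 593.6 Ω, so V = 9.67 × 593.6/1064 = 5.40 V.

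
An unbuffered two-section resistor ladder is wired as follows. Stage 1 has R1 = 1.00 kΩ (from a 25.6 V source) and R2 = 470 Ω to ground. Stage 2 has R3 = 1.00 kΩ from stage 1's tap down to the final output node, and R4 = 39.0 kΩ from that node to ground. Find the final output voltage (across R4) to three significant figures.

Stage 2 presents R3+R4 = 40000 Ω as a load on stage 1's tap.
Stage 1's lower leg becomes R2‖(R3+R4) = 464.5 Ω, so V_mid = 25.6 × 464.5/1465 = 8.120 V.
Stage 2 is itself unloaded: V_out = V_mid × R4/(R3+R4) = 8.120 × 39000/40000 = 7.92 V.

V_out ≈ 7.92 V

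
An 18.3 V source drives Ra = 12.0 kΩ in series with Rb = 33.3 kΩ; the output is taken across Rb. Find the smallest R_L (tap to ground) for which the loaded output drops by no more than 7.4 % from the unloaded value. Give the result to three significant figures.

R_L(min) ≈ 110 kΩ

Output resistance R_th = Ra‖Rb = (12.0 × 33.3)/45.30 = 8.821 kΩ.
The fractional drop is R_th/(R_th + R_L); requiring this ≤ 0.0740 gives R_L ≥ R_th(1/0.0740 − 1) = 8.821 × 12.51 = 110 kΩ.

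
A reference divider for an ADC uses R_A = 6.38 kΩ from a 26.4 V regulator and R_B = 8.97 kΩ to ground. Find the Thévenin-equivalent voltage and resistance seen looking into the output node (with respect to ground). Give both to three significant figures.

V_th = 15.4 V, R_th = 3.73 kΩ

V_th is the open-circuit tap voltage: 26.4 × 8.97/(6.38 + 8.97) = 15.4 V.
With the supply zeroed, R_A and R_B appear in parallel from the tap: R_th = R_A‖R_B = (6.38 × 8.97)/15.35 = 3.73 kΩ.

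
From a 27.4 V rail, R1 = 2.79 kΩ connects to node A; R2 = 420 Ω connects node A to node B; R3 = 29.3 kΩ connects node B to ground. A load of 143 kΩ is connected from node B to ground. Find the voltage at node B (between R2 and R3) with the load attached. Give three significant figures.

At node B, R3 is in parallel with the load: R3‖R_L = 24320 Ω.
Below node A the resistance is R2 + (R3‖R_L) = 24740 Ω, so V_A = 27.4 × 24740/27530 = 24.62 V.
Then V_B = V_A × (R3‖R_L)/(R2 + R3‖R_L) = 24.62 × 24320/24740 = 24.2 V.

V ≈ 24.2 V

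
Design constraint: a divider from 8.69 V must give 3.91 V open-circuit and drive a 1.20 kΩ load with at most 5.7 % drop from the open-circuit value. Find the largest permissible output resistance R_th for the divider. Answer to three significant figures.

Loading drop = R_th/(R_th + R_L) ≤ 0.0570, so R_th ≤ R_L · ε/(1−ε) = 1.20 kΩ × 0.0570/0.9430 = 72.5 Ω.

R_th ≤ 72.5 Ω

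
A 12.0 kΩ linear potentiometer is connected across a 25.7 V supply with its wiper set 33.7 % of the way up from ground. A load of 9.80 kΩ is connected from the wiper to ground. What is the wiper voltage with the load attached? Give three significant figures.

The wiper splits the pot into (1−α)R = 7.956 kΩ above and αR = 4.044 kΩ below.
Lower section ‖ load = 2.863 kΩ.
V_wiper = 25.7 × 2.863/(7.956 + 2.863) = 6.80 V.

V ≈ 6.80 V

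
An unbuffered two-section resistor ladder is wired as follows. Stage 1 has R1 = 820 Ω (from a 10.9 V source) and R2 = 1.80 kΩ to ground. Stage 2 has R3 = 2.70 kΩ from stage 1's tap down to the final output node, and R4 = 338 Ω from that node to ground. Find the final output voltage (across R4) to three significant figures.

Stage 2 presents R3+R4 = 3038 Ω as a load on stage 1's tap.
Stage 1's lower leg becomes R2‖(R3+R4) = 1130 Ω, so V_mid = 10.9 × 1130/1950 = 6.317 V.
Stage 2 is itself unloaded: V_out = V_mid × R4/(R3+R4) = 6.317 × 338/3038 = 0.703 V.

V_out ≈ 0.703 V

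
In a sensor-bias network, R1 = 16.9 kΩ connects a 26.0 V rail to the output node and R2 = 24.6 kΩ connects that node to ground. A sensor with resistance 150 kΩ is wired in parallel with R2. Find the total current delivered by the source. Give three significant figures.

I ≈ 0.684 mA

R2‖R_L = 21.13 kΩ, so the source sees R1 + R2‖R_L = 38.03 kΩ.
I = 26.0 V / 38.03 kΩ = 0.684 mA.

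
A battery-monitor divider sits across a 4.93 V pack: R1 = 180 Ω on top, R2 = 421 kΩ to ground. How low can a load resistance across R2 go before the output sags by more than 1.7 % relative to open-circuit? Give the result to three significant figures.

R_L(min) ≈ 10.4 kΩ

Output resistance R_th = R1‖R2 = (180 × 421000)/421200 = 179.9 Ω.
The fractional drop is R_th/(R_th + R_L); requiring this ≤ 0.0170 gives R_L ≥ R_th(1/0.0170 − 1) = 179.9 × 57.82 = 10.4 kΩ.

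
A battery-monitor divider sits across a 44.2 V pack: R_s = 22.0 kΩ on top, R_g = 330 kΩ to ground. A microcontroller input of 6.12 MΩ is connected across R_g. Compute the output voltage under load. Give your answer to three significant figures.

V_out ≈ 41.3 V

The load sits in parallel with R_g: R_g‖R_L = (330 × 6120) / (330 + 6120) = 313.1 kΩ.
V_out = 44.2 × 313.1 / (22.0 + 313.1) = 44.2 × 313.1/335.1 = 41.3 V.
(Unloaded it would have been 41.4 V.)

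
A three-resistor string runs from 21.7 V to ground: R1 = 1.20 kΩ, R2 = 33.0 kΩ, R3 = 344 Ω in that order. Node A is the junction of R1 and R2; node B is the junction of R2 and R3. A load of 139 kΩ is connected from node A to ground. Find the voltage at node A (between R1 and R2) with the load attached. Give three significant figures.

V ≈ 20.8 V

Below node A the series string R2+R3 = 33340 Ω sits in parallel with the 139000 Ω load: 26890 Ω.
V_A = 21.7 × 26890/(1200 + 26890) = 20.8 V.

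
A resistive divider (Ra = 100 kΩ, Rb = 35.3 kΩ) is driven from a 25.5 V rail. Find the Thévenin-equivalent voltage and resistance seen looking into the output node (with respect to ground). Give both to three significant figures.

V_th = 6.65 V, R_th = 26.1 kΩ

V_th is the open-circuit tap voltage: 25.5 × 35.3/(100 + 35.3) = 6.65 V.
With the supply zeroed, Ra and Rb appear in parallel from the tap: R_th = Ra‖Rb = (100 × 35.3)/135.3 = 26.1 kΩ.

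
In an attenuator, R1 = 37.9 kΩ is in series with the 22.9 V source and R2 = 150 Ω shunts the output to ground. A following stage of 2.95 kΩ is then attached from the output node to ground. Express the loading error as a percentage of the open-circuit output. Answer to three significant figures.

4.82 %

The divider's output (Thévenin) resistance is R1‖R2 = 149.4 Ω.
Fractional drop under load = R_th/(R_th + R_L) = 149.4 / (149.4 + 2950) = 0.04821.
So the output falls by 4.82 %.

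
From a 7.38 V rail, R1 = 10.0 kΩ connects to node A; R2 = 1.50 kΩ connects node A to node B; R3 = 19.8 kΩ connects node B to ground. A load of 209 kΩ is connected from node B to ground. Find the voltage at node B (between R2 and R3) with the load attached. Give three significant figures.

V ≈ 4.51 V

At node B, R3 is in parallel with the load: R3‖R_L = 18.09 kΩ.
Below node A the resistance is R2 + (R3‖R_L) = 19.59 kΩ, so V_A = 7.38 × 19.59/29.59 = 4.886 V.
Then V_B = V_A × (R3‖R_L)/(R2 + R3‖R_L) = 4.886 × 18.09/19.59 = 4.51 V.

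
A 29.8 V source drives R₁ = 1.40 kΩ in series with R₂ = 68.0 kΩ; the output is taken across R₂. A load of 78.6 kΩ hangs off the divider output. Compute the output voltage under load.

The load sits in parallel with R₂: R₂‖R_L = (68.0 × 78.6) / (68.0 + 78.6) = 36.46 kΩ.
V_out = 29.8 × 36.46 / (1.40 + 36.46) = 29.8 × 36.46/37.86 = 28.7 V.
(Unloaded it would have been 29.2 V.)

V_out ≈ 28.7 V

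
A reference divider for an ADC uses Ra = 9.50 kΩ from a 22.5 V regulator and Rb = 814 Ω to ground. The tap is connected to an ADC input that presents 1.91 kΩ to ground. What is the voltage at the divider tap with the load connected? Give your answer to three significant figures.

The load sits in parallel with Rb: Rb‖R_L = (814 × 1910) / (814 + 1910) = 570.8 Ω.
V_out = 22.5 × 570.8 / (9500 + 570.8) = 22.5 × 570.8/10070 = 1.28 V.
(Unloaded it would have been 1.78 V.)

V_out ≈ 1.28 V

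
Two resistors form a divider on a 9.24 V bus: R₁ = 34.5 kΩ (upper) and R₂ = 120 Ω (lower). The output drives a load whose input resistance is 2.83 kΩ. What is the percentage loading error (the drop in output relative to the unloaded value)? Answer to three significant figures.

4.05 %

The divider's output (Thévenin) resistance is R₁‖R₂ = 119.6 Ω.
Fractional drop under load = R_th/(R_th + R_L) = 119.6 / (119.6 + 2830) = 0.04054.
So the output falls by 4.05 %.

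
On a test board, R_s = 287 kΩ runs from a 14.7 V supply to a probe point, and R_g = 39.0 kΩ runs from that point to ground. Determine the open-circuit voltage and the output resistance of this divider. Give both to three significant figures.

V_th = 1.76 V, R_th = 34.3 kΩ

V_th is the open-circuit tap voltage: 14.7 × 39.0/(287 + 39.0) = 1.76 V.
With the supply zeroed, R_s and R_g appear in parallel from the tap: R_th = R_s‖R_g = (287 × 39.0)/326.0 = 34.3 kΩ.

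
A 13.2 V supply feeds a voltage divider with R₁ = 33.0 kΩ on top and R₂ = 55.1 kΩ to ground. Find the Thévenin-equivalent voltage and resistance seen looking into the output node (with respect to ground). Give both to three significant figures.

V_th is the open-circuit tap voltage: 13.2 × 55.1/(33.0 + 55.1) = 8.26 V.
With the supply zeroed, R₁ and R₂ appear in parallel from the tap: R_th = R₁‖R₂ = (33.0 × 55.1)/88.10 = 20.6 kΩ.

V_th = 8.26 V, R_th = 20.6 kΩ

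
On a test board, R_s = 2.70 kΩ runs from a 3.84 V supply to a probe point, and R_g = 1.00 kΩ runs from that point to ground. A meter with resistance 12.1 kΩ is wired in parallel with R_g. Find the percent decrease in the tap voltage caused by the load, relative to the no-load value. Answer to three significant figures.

5.69 %

The divider's output (Thévenin) resistance is R_s‖R_g = 0.7297 kΩ.
Fractional drop under load = R_th/(R_th + R_L) = 0.7297 / (0.7297 + 12.1) = 0.05688.
So the output falls by 5.69 %.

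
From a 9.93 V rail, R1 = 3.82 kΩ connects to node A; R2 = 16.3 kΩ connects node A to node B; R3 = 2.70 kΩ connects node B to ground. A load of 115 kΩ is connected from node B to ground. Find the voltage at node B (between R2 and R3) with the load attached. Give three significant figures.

At node B, R3 is in parallel with the load: R3‖R_L = 2.638 kΩ.
Below node A the resistance is R2 + (R3‖R_L) = 18.94 kΩ, so V_A = 9.93 × 18.94/22.76 = 8.263 V.
Then V_B = V_A × (R3‖R_L)/(R2 + R3‖R_L) = 8.263 × 2.638/18.94 = 1.15 V.

V ≈ 1.15 V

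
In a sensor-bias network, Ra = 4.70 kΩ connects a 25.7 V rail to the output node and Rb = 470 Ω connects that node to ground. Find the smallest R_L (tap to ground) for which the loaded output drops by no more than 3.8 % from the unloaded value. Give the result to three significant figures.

R_L(min) ≈ 10.8 kΩ

Output resistance R_th = Ra‖Rb = (4700 × 470)/5170 = 427.3 Ω.
The fractional drop is R_th/(R_th + R_L); requiring this ≤ 0.0380 gives R_L ≥ R_th(1/0.0380 − 1) = 427.3 × 25.32 = 10.8 kΩ.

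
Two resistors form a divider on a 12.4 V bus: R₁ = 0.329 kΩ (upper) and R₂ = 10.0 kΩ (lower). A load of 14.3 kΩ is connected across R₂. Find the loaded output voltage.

V_out ≈ 11.7 V

The load sits in parallel with R₂: R₂‖R_L = (10000 × 14300) / (10000 + 14300) = 5885 Ω.
V_out = 12.4 × 5885 / (329 + 5885) = 12.4 × 5885/6214 = 11.7 V.
(Unloaded it would have been 12.0 V.)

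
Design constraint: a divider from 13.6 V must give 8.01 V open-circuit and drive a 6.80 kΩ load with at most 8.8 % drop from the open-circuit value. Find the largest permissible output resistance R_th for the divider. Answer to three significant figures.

R_th ≤ 656 Ω

Loading drop = R_th/(R_th + R_L) ≤ 0.0880, so R_th ≤ R_L · ε/(1−ε) = 6.80 kΩ × 0.0880/0.9120 = 656 Ω.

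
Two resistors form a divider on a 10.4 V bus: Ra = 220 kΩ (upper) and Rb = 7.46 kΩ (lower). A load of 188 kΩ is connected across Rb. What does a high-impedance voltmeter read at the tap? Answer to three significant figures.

The load sits in parallel with Rb: Rb‖R_L = (7.46 × 188) / (7.46 + 188) = 7.175 kΩ.
V_out = 10.4 × 7.175 / (220 + 7.175) = 10.4 × 7.175/227.2 = 0.328 V.
(Unloaded it would have been 0.341 V.)

V_out ≈ 0.328 V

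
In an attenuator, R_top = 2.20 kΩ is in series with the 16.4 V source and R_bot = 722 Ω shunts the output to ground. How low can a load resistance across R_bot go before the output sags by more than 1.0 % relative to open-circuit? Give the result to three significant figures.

Output resistance R_th = R_top‖R_bot = (2200 × 722)/2922 = 543.6 Ω.
The fractional drop is R_th/(R_th + R_L); requiring this ≤ 0.0100 gives R_L ≥ R_th(1/0.0100 − 1) = 543.6 × 99.00 = 53.8 kΩ.

R_L(min) ≈ 53.8 kΩ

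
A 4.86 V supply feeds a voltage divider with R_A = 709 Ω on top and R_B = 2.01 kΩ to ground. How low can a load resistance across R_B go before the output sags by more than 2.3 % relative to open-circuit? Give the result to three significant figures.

Output resistance R_th = R_A‖R_B = (709 × 2010)/2719 = 524.1 Ω.
The fractional drop is R_th/(R_th + R_L); requiring this ≤ 0.0230 gives R_L ≥ R_th(1/0.0230 − 1) = 524.1 × 42.48 = 22.3 kΩ.

R_L(min) ≈ 22.3 kΩ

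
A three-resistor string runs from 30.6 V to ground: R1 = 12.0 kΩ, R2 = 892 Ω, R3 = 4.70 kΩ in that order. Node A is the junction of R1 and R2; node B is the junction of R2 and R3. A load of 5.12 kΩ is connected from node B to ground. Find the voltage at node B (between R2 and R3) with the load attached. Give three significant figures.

At node B, R3 is in parallel with the load: R3‖R_L = 2451 Ω.
Below node A the resistance is R2 + (R3‖R_L) = 3343 Ω, so V_A = 30.6 × 3343/15340 = 6.666 V.
Then V_B = V_A × (R3‖R_L)/(R2 + R3‖R_L) = 6.666 × 2451/3343 = 4.89 V.

V ≈ 4.89 V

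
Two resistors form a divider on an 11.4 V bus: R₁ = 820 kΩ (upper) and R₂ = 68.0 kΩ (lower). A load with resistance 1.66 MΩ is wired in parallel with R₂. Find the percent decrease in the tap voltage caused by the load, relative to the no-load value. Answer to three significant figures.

The divider's output (Thévenin) resistance is R₁‖R₂ = 62.79 kΩ.
Fractional drop under load = R_th/(R_th + R_L) = 62.79 / (62.79 + 1660) = 0.03645.
So the output falls by 3.64 %.

3.64 %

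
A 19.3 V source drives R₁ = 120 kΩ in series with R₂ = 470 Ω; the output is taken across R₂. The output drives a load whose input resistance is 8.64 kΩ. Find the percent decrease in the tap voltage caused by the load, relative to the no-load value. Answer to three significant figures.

5.14 %

The divider's output (Thévenin) resistance is R₁‖R₂ = 468.2 Ω.
Fractional drop under load = R_th/(R_th + R_L) = 468.2 / (468.2 + 8640) = 0.05140.
So the output falls by 5.14 %.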